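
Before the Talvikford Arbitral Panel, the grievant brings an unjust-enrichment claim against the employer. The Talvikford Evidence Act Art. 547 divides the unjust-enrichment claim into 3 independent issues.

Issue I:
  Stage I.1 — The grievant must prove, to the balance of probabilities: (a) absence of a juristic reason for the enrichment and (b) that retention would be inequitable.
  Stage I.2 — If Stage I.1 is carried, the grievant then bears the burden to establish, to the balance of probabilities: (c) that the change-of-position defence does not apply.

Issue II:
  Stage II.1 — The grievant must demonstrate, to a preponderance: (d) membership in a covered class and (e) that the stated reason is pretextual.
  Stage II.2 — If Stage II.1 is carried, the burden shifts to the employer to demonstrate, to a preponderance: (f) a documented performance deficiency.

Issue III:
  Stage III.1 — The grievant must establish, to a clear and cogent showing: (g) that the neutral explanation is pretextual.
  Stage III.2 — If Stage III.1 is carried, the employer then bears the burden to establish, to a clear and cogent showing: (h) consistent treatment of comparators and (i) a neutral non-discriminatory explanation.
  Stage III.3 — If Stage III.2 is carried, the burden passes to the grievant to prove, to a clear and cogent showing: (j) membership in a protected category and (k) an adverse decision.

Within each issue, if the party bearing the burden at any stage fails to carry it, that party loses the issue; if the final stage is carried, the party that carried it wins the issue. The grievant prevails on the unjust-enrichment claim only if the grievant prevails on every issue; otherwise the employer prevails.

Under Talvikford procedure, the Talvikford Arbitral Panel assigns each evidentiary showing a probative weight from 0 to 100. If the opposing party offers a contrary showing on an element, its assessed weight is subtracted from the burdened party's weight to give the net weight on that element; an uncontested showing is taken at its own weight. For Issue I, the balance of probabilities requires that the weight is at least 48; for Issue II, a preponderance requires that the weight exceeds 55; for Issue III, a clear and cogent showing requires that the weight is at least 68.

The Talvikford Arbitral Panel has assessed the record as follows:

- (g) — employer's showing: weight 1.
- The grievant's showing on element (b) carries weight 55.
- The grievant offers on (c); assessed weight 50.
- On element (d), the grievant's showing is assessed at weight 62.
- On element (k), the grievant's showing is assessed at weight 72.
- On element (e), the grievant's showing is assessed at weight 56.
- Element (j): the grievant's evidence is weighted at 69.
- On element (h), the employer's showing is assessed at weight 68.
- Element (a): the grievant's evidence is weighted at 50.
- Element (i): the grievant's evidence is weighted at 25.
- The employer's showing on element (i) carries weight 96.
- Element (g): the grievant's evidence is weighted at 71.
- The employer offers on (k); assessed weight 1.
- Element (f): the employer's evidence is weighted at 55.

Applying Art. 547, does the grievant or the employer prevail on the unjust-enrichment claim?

grievant

— Issue I —
Stage I.1 — burden on grievant; standard: the balance of probabilities (weight is at least 48).
    (a): 50 ≥ 48 [met]
    (b): 55 ≥ 48 [met]
  All elements met. The grievant retains the burden for Stage I.2.
Stage I.2 — burden on grievant; standard: the balance of probabilities (weight is at least 48).
    (c): 50 ≥ 48 [met]
  The grievant carries the last stage.
All stages carried — the grievant prevails on this issue.
— Issue II —
At Stage II.1 the grievant must meet a preponderance (weight exceeds 55): on (d) the weight is 62, which does exceed 55, so (d) meets the standard; on (e) the weight is 56, which does exceed 55, so (e) meets the standard.
  Stage II.1 carried; the burden shifts to the employer.
At Stage II.2 the employer must meet a preponderance (weight exceeds 55): on (f) the weight is 55, which does not exceed 55, so (f) does not meet the standard.
  Stage II.2 not carried; the employer fails its burden.
The grievant prevails on this issue.
— Issue III —
Stage III.1 — burden on grievant; standard: a clear and cogent showing (weight is at least 68).
    (g): 71 − 1 = 70 ≥ 68 [met]
  The grievant carries Stage III.1; the employer now bears the burden.
Stage III.2 — burden on employer; standard: a clear and cogent showing (weight is at least 68).
    (h): 68 ≥ 68 [met]
    (i): 96 − 25 = 71 ≥ 68 [met]
  The employer carries Stage III.2; the grievant now bears the burden.
Stage III.3 — burden on grievant; standard: a clear and cogent showing (weight is at least 68).
    (j): 69 ≥ 68 [met]
    (k): 72 − 1 = 71 ≥ 68 [met]
  Stage III.3 carried; the final stage is satisfied.
All stages carried — the grievant prevails on this issue.
Per-issue: Issue I → grievant; Issue II → grievant; Issue III → grievant. The grievant must prevail on every issue; overall, the grievant prevails.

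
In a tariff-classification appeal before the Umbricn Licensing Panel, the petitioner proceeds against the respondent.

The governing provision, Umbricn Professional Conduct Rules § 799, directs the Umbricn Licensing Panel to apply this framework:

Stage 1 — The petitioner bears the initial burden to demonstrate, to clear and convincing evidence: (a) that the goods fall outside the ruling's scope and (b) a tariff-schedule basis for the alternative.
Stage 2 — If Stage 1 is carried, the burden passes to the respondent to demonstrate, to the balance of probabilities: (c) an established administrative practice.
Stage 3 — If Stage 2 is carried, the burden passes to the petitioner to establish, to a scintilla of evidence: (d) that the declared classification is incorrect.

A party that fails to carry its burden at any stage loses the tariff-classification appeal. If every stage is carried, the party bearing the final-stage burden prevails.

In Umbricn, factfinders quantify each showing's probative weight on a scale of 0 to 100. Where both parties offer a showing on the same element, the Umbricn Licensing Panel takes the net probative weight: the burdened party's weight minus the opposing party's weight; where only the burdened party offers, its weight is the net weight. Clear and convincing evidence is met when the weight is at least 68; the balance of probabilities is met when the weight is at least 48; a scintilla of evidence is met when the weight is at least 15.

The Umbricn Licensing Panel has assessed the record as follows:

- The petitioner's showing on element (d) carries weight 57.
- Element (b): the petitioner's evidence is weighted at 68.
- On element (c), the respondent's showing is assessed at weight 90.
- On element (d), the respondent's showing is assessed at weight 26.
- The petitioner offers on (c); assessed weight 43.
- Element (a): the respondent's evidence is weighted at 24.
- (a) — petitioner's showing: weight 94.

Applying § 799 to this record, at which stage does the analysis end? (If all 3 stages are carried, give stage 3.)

Stage 1 (petitioner, clear and convincing evidence, weight is at least 68): (a) net 94−24=70 ≥ 68 — meets; (b) 68 ≥ 68 — meets.
  All elements met. The burden passes to the respondent.
Stage 2 (respondent, the balance of probabilities, weight is at least 48): (c) net 90−43=47 < 48 — fails.
  The respondent does not carry Stage 2.
The analysis ends at Stage 2; the petitioner prevails.

stage 2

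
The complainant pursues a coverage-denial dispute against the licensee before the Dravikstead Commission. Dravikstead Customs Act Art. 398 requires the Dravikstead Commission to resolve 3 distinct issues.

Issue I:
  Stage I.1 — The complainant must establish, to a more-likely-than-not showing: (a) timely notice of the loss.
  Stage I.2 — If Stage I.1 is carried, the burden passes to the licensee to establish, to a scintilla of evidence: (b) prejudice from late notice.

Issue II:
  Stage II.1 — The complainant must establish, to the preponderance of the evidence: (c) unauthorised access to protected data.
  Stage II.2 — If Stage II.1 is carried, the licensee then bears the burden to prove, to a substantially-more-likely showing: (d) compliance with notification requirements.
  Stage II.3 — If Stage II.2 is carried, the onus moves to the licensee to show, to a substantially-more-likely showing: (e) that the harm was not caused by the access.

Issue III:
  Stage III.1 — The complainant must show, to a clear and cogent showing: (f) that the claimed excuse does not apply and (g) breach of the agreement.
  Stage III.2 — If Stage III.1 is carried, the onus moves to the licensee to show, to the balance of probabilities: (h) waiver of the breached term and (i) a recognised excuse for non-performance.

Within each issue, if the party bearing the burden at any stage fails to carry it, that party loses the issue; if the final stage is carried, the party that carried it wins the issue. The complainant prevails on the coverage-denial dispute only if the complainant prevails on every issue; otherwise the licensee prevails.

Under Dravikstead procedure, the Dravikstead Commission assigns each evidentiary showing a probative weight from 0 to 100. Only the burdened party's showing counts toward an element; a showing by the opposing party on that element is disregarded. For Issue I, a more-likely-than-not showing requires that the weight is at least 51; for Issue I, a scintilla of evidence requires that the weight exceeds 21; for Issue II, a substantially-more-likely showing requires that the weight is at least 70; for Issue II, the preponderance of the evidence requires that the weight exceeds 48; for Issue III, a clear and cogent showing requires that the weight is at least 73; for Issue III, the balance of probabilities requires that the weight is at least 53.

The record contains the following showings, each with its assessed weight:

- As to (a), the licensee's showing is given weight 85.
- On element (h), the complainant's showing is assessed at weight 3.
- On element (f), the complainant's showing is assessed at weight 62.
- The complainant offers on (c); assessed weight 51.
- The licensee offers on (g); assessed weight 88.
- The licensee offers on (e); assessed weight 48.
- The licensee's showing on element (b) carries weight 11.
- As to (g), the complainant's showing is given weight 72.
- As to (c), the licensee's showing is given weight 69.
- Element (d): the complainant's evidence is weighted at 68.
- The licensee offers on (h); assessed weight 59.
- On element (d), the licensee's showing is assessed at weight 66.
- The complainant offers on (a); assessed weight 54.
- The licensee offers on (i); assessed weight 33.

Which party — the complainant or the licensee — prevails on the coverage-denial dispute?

— Issue I —
At Stage I.1 the complainant must meet a more-likely-than-not showing (weight is at least 51): on (a) the weight is 54 (the licensee's 85 is given no effect), which does reach 51, so (a) meets the standard.
  Stage I.1 is satisfied; the onus moves to the licensee.
At Stage I.2 the licensee must meet a scintilla of evidence (weight exceeds 21): on (b) the weight is 11, ≤ 21, so (b) does not meet the standard.
  Stage I.2 not carried; the licensee fails its burden.
The complainant prevails on this issue.
— Issue II —
Stage II.1 — burden on complainant; standard: the preponderance of the evidence (weight exceeds 48).
    (c): 51 (licensee's 69 disregarded) > 48 [met]
  Stage II.1 carried; the burden shifts to the licensee.
Stage II.2 — burden on licensee; standard: a substantially-more-likely showing (weight is at least 70).
    (d): 66 (complainant's 68 disregarded) < 70 [not met]
  The licensee does not carry Stage II.2.
The complainant prevails on this issue.
— Issue III —
Stage III.1 — burden on complainant; standard: a clear and cogent showing (weight is at least 73).
    (f): 62 < 73 [not met]
    (g): 72 (licensee's 88 disregarded) < 73 [not met]
  Not every element is met, so the complainant fails to carry Stage III.1.
The licensee prevails on this issue.
Per-issue: Issue I → complainant; Issue II → complainant; Issue III → licensee. The complainant must prevail on every issue; overall, the licensee prevails.

licensee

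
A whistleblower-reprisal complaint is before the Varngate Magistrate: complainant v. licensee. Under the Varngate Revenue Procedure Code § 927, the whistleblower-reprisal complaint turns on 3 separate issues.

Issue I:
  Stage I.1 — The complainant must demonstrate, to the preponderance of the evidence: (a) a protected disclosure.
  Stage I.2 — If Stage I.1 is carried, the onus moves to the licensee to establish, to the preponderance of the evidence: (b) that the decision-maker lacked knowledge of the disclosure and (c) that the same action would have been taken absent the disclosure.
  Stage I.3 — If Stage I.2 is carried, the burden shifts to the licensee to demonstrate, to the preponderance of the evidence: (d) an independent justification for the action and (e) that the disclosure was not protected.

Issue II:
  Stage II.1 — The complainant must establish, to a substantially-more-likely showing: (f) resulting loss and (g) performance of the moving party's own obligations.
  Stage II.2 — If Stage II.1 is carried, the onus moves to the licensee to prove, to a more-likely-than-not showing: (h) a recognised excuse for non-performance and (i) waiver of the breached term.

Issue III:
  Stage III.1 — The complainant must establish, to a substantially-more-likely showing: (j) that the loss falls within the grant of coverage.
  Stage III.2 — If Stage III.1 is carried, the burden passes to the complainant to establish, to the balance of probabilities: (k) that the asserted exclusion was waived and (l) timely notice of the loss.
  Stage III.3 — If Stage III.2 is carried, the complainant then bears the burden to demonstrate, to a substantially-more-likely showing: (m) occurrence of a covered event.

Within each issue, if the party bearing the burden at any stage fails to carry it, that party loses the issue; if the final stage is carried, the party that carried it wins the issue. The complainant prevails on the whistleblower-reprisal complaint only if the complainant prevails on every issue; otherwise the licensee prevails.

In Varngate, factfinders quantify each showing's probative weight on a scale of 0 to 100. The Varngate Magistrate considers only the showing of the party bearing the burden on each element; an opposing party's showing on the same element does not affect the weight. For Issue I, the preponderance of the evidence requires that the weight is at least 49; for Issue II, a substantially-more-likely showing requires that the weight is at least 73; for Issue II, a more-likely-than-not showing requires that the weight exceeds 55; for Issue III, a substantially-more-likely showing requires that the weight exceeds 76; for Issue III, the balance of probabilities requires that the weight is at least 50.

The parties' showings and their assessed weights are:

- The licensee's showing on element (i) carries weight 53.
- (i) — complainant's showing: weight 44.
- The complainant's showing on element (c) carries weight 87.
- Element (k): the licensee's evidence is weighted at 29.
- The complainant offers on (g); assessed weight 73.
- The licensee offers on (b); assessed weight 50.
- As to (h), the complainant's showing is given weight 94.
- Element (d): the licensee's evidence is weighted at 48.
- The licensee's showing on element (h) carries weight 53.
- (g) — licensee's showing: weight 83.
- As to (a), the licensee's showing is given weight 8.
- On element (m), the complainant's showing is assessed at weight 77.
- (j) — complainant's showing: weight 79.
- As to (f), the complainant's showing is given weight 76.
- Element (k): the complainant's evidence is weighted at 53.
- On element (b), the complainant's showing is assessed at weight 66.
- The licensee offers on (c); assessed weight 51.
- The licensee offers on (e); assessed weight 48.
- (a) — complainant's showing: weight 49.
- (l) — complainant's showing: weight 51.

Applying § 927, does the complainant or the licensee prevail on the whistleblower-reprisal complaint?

complainant

— Issue I —
Stage I.1 — burden on complainant; standard: the preponderance of the evidence (weight is at least 49).
    (a): 49 (licensee's 8 disregarded) ≥ 49 [met]
  Stage I.1 carried; the burden shifts to the licensee.
Stage I.2 — burden on licensee; standard: the preponderance of the evidence (weight is at least 49).
    (b): 50 (complainant's 66 disregarded) ≥ 49 [met]
    (c): 51 (complainant's 87 disregarded) ≥ 49 [met]
  Stage I.2 carried; the burden remains with the licensee.
Stage I.3 — burden on licensee; standard: the preponderance of the evidence (weight is at least 49).
    (d): 48 < 49 [not met]
    (e): 48 < 49 [not met]
  Stage I.3 not carried; the licensee fails its burden.
The complainant prevails on this issue.
— Issue II —
Stage II.1 — burden on complainant; standard: a substantially-more-likely showing (weight is at least 73).
    (f): 76 ≥ 73 [met]
    (g): 73 (licensee's 83 disregarded) ≥ 73 [met]
  Stage II.1 carried; the burden shifts to the licensee.
Stage II.2 — burden on licensee; standard: a more-likely-than-not showing (weight exceeds 55).
    (h): 53 (complainant's 94 disregarded) ≤ 55 [not met]
    (i): 53 (complainant's 44 disregarded) ≤ 55 [not met]
  Not every element is met, so the licensee fails to carry Stage II.2.
The analysis ends at Stage II.2; the complainant prevails on this issue.
— Issue III —
At Stage III.1 the complainant must meet a substantially-more-likely showing (weight exceeds 76): on (j) the weight is 79, which does exceed 76, so (j) meets the standard.
  All elements met. The complainant retains the burden for Stage III.2.
At Stage III.2 the complainant must meet the balance of probabilities (weight is at least 50): on (k) the weight is 53 (the licensee's 29 is given no effect), ≥ 50, so (k) meets the standard; on (l) the weight is 51, which does reach 50, so (l) meets the standard.
  All elements met. The complainant retains the burden for Stage III.3.
At Stage III.3 the complainant must meet a substantially-more-likely showing (weight exceeds 76): on (m) the weight is 77, > 76, so (m) meets the standard.
  The complainant carries the last stage.
Every stage carried; the complainant prevails on this issue.
Per-issue: Issue I → complainant; Issue II → complainant; Issue III → complainant. The complainant must prevail on every issue; overall, the complainant prevails.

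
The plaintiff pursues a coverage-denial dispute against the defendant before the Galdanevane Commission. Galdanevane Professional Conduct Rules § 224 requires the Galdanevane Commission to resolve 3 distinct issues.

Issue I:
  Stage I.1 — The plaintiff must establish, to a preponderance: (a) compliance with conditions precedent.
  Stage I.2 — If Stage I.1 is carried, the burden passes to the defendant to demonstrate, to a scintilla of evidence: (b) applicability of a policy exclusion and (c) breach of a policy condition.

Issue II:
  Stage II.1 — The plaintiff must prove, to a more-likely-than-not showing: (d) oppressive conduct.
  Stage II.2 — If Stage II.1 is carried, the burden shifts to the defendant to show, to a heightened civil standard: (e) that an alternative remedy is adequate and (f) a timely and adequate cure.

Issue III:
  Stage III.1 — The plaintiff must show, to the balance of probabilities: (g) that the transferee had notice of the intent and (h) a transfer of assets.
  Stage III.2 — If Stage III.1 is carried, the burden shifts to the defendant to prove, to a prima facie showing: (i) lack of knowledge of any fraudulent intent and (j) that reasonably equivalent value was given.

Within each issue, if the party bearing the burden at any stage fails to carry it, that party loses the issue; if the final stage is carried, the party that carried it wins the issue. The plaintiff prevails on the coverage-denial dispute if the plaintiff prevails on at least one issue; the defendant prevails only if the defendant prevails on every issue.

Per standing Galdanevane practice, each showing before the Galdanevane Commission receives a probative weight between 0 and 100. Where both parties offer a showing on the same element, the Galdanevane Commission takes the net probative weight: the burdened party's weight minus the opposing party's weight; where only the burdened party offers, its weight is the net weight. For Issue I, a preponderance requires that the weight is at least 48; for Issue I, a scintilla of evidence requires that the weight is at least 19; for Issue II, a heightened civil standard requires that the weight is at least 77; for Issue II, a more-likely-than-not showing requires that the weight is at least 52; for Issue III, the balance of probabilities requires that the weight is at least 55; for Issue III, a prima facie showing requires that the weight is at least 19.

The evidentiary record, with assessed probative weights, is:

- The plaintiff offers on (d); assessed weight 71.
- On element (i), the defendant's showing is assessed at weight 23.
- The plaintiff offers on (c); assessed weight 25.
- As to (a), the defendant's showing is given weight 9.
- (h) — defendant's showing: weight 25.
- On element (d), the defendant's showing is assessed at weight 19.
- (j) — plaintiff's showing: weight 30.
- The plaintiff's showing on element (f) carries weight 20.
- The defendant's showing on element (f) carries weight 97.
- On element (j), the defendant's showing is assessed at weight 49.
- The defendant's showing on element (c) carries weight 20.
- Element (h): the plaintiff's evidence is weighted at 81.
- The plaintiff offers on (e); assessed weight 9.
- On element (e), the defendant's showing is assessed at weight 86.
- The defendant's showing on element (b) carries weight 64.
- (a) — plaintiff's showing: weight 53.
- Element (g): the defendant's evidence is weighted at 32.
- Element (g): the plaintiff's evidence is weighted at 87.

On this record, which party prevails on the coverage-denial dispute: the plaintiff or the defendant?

defendant

— Issue I —
Stage I.1 — burden on plaintiff; standard: a preponderance (weight is at least 48).
    (a): 53 − 9 = 44 < 48 [not met]
  Stage I.1 not carried; the plaintiff fails its burden.
So the defendant prevails on this issue.
— Issue II —
Stage II.1 — burden on plaintiff; standard: a more-likely-than-not showing (weight is at least 52).
    (d): 71 − 19 = 52 ≥ 52 [met]
  The plaintiff carries Stage II.1; the defendant now bears the burden.
Stage II.2 — burden on defendant; standard: a heightened civil standard (weight is at least 77).
    (e): 86 − 9 = 77 ≥ 77 [met]
    (f): 97 − 20 = 77 ≥ 77 [met]
  The defendant carries the last stage.
All stages carried — the defendant prevails on this issue.
— Issue III —
At Stage III.1 the plaintiff must meet the balance of probabilities (weight is at least 55): on (g) the weight is 87 less the opposing 32 gives net 55, ≥ 55, so (g) meets the standard; on (h) the weight is 81 less the opposing 25 gives net 56, which does reach 55, so (h) meets the standard.
  All elements met. The burden passes to the defendant.
At Stage III.2 the defendant must meet a prima facie showing (weight is at least 19): on (i) the weight is 23, which does reach 19, so (i) meets the standard; on (j) the weight is 49 less the opposing 30 gives net 19, ≥ 19, so (j) meets the standard.
  Stage III.2 carried; the final stage is satisfied.
With every stage satisfied, the defendant prevails on this issue.
Per-issue: Issue I → defendant; Issue II → defendant; Issue III → defendant. The plaintiff must prevail on at least one issue; overall, the defendant prevails.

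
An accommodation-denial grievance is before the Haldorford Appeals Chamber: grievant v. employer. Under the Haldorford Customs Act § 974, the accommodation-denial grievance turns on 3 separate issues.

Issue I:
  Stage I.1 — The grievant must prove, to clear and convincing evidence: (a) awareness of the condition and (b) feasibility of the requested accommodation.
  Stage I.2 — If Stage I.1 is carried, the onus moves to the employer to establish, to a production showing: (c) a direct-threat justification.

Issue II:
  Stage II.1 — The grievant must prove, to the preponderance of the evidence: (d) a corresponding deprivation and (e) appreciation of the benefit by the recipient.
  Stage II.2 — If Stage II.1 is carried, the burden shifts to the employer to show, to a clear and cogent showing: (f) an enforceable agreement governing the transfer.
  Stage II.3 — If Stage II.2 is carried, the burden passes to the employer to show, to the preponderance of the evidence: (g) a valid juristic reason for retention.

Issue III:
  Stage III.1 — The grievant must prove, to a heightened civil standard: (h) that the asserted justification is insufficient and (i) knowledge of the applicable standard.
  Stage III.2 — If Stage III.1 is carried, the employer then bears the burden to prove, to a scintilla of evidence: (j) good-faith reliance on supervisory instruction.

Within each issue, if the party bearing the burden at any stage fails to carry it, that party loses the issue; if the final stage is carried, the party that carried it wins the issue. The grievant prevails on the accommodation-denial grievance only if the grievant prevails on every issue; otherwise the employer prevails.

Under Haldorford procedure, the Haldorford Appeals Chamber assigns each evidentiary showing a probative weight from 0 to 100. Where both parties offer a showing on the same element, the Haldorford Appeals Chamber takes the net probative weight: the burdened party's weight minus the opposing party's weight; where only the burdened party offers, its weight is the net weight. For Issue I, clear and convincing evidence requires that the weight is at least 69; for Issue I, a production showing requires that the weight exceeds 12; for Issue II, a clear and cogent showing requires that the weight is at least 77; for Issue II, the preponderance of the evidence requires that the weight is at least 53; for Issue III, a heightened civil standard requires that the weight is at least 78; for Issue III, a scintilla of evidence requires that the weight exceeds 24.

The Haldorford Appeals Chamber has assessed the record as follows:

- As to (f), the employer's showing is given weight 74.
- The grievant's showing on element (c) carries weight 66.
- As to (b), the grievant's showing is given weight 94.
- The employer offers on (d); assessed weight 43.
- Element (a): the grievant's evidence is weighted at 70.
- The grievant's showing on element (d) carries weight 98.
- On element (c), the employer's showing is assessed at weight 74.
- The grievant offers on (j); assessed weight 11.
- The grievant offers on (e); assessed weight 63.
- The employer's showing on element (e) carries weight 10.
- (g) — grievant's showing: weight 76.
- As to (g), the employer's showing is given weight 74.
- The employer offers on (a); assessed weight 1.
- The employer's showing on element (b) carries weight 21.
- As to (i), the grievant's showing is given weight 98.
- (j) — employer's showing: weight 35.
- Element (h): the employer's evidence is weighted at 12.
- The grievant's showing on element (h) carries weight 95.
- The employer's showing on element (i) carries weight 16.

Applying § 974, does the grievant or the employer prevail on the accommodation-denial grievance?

grievant

— Issue I —
Stage I.1 — burden on grievant; standard: clear and convincing evidence (weight is at least 69).
    (a): 70 − 1 = 69 ≥ 69 [met]
    (b): 94 − 21 = 73 ≥ 69 [met]
  Stage I.1 carried; the burden shifts to the employer.
Stage I.2 — burden on employer; standard: a production showing (weight exceeds 12).
    (c): 74 − 66 = 8 ≤ 12 [not met]
  Stage I.2 not carried; the employer fails its burden.
So the grievant prevails on this issue.
— Issue II —
Stage II.1 (grievant, the preponderance of the evidence, weight is at least 53): (d) net 98−43=55 ≥ 53 — meets; (e) net 63−10=53 ≥ 53 — meets.
  The grievant carries Stage II.1; the employer now bears the burden.
Stage II.2 (employer, a clear and cogent showing, weight is at least 77): (f) 74 < 77 — fails.
  Not every element is met, so the employer fails to carry Stage II.2.
The grievant prevails on this issue.
— Issue III —
Stage III.1 (grievant, a heightened civil standard, weight is at least 78): (h) net 95−12=83 ≥ 78 — meets; (i) net 98−16=82 ≥ 78 — meets.
  Stage III.1 carried; the burden shifts to the employer.
Stage III.2 (employer, a scintilla of evidence, weight exceeds 24): (j) net 35−11=24 ≤ 24 — fails.
  The employer does not carry Stage III.2.
The analysis ends at Stage III.2; the grievant prevails on this issue.
Per-issue: Issue I → grievant; Issue II → grievant; Issue III → grievant. The grievant must prevail on every issue; overall, the grievant prevails.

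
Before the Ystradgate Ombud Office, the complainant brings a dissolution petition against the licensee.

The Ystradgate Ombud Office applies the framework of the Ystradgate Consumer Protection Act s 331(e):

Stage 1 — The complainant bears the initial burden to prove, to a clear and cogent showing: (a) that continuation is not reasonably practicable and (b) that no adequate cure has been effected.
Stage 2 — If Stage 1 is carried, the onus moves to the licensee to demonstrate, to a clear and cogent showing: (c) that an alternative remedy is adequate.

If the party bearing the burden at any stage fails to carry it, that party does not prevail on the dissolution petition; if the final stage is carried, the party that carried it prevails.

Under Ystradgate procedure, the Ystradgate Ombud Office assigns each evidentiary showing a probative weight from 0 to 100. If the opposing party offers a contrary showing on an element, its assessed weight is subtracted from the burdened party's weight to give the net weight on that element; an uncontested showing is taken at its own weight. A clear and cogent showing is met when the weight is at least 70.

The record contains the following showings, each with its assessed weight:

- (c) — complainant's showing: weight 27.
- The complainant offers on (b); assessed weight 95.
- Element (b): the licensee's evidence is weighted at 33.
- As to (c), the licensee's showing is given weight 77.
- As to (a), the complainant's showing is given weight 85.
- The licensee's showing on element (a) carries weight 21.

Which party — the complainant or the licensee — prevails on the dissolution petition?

At Stage 1 the complainant must meet a clear and cogent showing (weight is at least 70): on (a) the weight is 85 less the opposing 21 gives net 64, which does not reach 70, so (a) does not meet the standard; on (b) the weight is 95 less the opposing 33 gives net 62, which does not reach 70, so (b) does not meet the standard.
  Stage 1 not carried; the complainant fails its burden.
So the licensee prevails.

licensee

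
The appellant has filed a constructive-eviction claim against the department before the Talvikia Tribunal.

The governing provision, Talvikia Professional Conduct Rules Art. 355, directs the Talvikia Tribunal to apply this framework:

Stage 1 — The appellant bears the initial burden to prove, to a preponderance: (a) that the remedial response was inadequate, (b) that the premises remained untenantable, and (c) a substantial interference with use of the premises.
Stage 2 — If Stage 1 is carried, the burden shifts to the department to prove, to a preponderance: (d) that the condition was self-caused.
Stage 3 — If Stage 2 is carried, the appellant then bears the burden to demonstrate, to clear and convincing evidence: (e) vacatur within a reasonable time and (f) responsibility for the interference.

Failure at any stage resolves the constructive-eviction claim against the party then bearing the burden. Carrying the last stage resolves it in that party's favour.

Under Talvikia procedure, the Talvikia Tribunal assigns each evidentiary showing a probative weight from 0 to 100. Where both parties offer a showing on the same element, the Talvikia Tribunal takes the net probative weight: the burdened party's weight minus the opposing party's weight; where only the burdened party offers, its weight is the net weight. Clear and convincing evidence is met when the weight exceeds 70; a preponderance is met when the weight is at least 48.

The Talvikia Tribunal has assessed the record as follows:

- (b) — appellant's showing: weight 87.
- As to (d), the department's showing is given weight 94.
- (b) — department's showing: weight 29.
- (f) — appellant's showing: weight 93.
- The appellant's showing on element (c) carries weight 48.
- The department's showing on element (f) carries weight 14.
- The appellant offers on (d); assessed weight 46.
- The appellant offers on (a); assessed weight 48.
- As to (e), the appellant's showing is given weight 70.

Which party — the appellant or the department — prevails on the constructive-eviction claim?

department

Stage 1 (appellant, a preponderance, weight is at least 48): (a) 48 ≥ 48 — meets; (b) net 87−29=58 ≥ 48 — meets; (c) 48 ≥ 48 — meets.
  Stage 1 is satisfied; the onus moves to the department.
Stage 2 (department, a preponderance, weight is at least 48): (d) net 94−46=48 ≥ 48 — meets.
  All elements met. The burden passes to the appellant.
Stage 3 (appellant, clear and convincing evidence, weight exceeds 70): (e) 70 ≤ 70 — fails; (f) net 93−14=79 > 70 — meets.
  Stage 3 not carried; the appellant fails its burden.
So the department prevails.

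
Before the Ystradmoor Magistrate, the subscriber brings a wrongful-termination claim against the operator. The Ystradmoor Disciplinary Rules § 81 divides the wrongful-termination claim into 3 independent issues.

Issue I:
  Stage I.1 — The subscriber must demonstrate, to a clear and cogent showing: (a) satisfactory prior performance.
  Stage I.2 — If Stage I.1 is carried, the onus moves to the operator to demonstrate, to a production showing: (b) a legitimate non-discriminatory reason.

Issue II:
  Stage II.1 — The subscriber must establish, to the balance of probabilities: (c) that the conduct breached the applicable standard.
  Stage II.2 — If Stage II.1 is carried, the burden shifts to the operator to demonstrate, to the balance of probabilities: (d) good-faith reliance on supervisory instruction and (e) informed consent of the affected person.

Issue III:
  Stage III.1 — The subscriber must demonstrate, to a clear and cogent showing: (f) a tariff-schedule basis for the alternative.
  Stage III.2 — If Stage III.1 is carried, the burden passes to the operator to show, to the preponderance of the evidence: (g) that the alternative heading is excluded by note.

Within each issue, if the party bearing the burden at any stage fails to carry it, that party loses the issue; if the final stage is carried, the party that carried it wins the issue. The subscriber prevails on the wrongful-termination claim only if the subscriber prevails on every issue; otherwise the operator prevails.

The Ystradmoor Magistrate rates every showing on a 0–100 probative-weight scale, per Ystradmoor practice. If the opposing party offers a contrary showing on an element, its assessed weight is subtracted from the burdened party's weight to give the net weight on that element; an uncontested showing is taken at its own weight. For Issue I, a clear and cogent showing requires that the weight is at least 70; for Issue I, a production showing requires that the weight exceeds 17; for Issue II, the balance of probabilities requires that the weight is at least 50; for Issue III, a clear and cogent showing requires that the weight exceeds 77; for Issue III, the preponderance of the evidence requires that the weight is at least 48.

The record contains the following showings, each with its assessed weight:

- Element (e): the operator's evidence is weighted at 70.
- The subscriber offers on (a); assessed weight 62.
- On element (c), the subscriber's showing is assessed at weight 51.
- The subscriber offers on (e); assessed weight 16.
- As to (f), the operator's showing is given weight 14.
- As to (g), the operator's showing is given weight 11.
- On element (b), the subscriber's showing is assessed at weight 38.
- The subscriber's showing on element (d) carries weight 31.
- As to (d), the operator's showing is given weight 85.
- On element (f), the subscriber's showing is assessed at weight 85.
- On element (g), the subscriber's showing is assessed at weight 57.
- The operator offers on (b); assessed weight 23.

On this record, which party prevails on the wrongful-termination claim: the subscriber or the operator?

— Issue I —
Stage I.1 — burden on subscriber; standard: a clear and cogent showing (weight is at least 70).
    (a): 62 < 70 [not met]
  Stage I.1 not carried; the subscriber fails its burden.
The analysis ends at Stage I.1; the operator prevails on this issue.
— Issue II —
At Stage II.1 the subscriber must meet the balance of probabilities (weight is at least 50): on (c) the weight is 51, ≥ 50, so (c) meets the standard.
  All elements met. The burden passes to the operator.
At Stage II.2 the operator must meet the balance of probabilities (weight is at least 50): on (d) the weight is 85 less the opposing 31 gives net 54, ≥ 50, so (d) meets the standard; on (e) the weight is 70 less the opposing 16 gives net 54, which does reach 50, so (e) meets the standard.
  Stage II.2 carried; the final stage is satisfied.
All stages carried — the operator prevails on this issue.
— Issue III —
Stage III.1 (subscriber, a clear and cogent showing, weight exceeds 77): (f) net 85−14=71 ≤ 77 — fails.
  Stage III.1 not carried; the subscriber fails its burden.
So the operator prevails on this issue.
Per-issue: Issue I → operator; Issue II → operator; Issue III → operator. The subscriber must prevail on every issue; overall, the operator prevails.

operator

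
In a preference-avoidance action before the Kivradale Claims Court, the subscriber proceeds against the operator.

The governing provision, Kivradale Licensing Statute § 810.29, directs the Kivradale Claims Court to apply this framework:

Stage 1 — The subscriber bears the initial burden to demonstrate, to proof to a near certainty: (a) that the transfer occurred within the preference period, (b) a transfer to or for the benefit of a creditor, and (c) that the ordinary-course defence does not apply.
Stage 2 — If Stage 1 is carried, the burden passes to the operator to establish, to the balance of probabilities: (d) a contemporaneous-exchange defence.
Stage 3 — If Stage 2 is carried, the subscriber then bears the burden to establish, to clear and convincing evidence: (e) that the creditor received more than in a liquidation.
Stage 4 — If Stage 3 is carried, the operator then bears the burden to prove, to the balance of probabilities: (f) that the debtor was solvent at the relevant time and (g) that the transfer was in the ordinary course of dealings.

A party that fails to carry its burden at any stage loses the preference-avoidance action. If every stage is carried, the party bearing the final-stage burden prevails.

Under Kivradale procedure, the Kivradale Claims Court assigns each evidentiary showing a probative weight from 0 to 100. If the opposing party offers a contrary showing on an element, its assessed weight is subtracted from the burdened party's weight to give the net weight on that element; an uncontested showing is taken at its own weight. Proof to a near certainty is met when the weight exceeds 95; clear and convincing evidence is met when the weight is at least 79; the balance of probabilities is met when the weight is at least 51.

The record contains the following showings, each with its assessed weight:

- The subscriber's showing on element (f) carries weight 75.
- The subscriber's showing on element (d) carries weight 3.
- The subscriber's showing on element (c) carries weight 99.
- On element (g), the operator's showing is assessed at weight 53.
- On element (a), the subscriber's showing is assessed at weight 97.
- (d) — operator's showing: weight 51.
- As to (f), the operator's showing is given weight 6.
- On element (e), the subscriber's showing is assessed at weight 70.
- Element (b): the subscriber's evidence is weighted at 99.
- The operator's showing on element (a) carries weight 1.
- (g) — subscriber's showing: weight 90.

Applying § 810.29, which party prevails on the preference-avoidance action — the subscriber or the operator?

subscriber

Stage 1 — burden on subscriber; standard: proof to a near certainty (weight exceeds 95).
    (a): 97 − 1 = 96 > 95 [met]
    (b): 99 > 95 [met]
    (c): 99 > 95 [met]
  All elements met. The burden passes to the operator.
Stage 2 — burden on operator; standard: the balance of probabilities (weight is at least 51).
    (d): 51 − 3 = 48 < 51 [not met]
  Not every element is met, so the operator fails to carry Stage 2.
The analysis ends at Stage 2; the subscriber prevails.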